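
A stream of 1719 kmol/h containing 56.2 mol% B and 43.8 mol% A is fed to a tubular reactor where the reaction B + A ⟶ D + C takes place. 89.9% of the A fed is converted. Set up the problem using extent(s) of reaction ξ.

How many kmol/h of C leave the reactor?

A reacted = 0.899 × 752.9 = 676.9 kmol/h; ν_A = −1, so ξ = 676.9/1 = 676.9 kmol/h.
Outlet amounts (n = n₀ + ν ξ):
  B: 966.1 − 1(676.9) = 289.2
  A: 752.9 − 1(676.9) = 76.05
  D: 0 + 1(676.9) = 676.9
  C: 0 + 1(676.9) = 676.9

677 kmol/h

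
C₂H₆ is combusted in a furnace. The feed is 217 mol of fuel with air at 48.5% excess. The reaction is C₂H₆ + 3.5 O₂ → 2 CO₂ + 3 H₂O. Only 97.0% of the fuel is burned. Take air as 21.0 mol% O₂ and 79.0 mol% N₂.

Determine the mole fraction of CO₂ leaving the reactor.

0.0739

Stoichiometric O₂ = 3.5 × 217 = 759.5 mol; O₂ fed = 759.5 × 1.485 = 1128 mol.
N₂ fed = 1128 × 79/21 = 4243 mol.
Fuel reacted = 0.97 × 217 → ξ = 210.5 mol.
Outlet (n = n₀ + ν ξ):
  C₂H₆: 217 − 1(210.5) = 6.51
  O₂: 1128 − 3.5(210.5) = 391.1
  N₂: 4243 (inert)
  CO₂: 0 + 2(210.5) = 421
  H₂O: 0 + 3(210.5) = 631.5
Total out = 5693 mol; y_CO₂ = 421 / 5693 = 0.07395.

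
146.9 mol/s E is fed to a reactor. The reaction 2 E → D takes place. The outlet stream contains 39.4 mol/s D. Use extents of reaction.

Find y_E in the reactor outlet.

For D: n = n₀ + 1ξ → 39.4 = 0 + 1ξ, giving ξ = 39.4 mol/s.
Outlet amounts (n = n₀ + ν ξ):
  E: 146.9 − 2(39.4) = 68.1
  D: 0 + 1(39.4) = 39.4
Total out = 107.5 mol/s; y_E = 68.1 / 107.5 = 0.6335.

0.633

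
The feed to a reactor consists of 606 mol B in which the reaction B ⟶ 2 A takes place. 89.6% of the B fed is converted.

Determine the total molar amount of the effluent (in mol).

1150 mol

B reacted = 0.896 × 606 = 543 mol; ν_B = −1, so ξ = 543/1 = 543 mol.
Outlet amounts (n = n₀ + ν ξ):
  B: 606 − 1(543) = 63.02
  A: 0 + 2(543) = 1086
Total out = 63.02 + 1086 = 1149 mol.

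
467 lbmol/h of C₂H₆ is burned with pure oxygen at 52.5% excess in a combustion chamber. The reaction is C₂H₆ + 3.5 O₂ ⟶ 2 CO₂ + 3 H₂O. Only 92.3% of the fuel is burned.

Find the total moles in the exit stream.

Stoichiometric O₂ = 3.5 × 467 = 1634 lbmol/h; O₂ fed = 1634 × 1.525 = 2493 lbmol/h.
Fuel reacted = 0.923 × 467 → ξ = 431 lbmol/h.
Outlet (n = n₀ + ν ξ):
  C₂H₆: 467 − 1(431) = 35.96
  O₂: 2493 − 3.5(431) = 984
  CO₂: 0 + 2(431) = 862.1
  H₂O: 0 + 3(431) = 1293
Total out = 35.96 + 984 + 862.1 + 1293 = 3175 lbmol/h.

3180 lbmol/h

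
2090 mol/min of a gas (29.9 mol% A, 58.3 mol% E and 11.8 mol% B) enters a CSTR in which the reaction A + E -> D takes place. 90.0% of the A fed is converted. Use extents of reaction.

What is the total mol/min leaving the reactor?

A reacted = 0.9 × 624.9 = 562.4 mol/min; ν_A = −1, so ξ = 562.4/1 = 562.4 mol/min.
Outlet amounts (n = n₀ + ν ξ):
  A: 624.9 − 1(562.4) = 62.49
  E: 1218 − 1(562.4) = 656.1
  D: 0 + 1(562.4) = 562.4
  B: 246.6 (inert)
Total out = 62.49 + 656.1 + 562.4 + 246.6 = 1528 mol/min.

1530 mol/min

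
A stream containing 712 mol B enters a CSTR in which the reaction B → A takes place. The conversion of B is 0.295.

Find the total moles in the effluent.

B reacted = 0.295 × 712 = 210 mol; ν_B = −1, so ξ = 210/1 = 210 mol.
Outlet amounts (n = n₀ + ν ξ):
  B: 712 − 1(210) = 502
  A: 0 + 1(210) = 210
Total out = 502 + 210 = 712 mol.

712 mol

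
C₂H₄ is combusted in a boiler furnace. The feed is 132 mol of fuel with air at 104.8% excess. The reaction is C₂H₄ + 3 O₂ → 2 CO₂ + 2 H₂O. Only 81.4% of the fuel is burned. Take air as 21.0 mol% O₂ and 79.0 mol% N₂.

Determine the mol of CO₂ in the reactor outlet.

215 mol

Stoichiometric O₂ = 3 × 132 = 396 mol; O₂ fed = 396 × 2.048 = 811 mol.
N₂ fed = 811 × 79/21 = 3051 mol.
Fuel reacted = 0.814 × 132 → ξ = 107.4 mol.
Outlet (n = n₀ + ν ξ):
  C₂H₄: 132 − 1(107.4) = 24.55
  O₂: 811 − 3(107.4) = 488.7
  N₂: 3051 (inert)
  CO₂: 0 + 2(107.4) = 214.9
  H₂O: 0 + 2(107.4) = 214.9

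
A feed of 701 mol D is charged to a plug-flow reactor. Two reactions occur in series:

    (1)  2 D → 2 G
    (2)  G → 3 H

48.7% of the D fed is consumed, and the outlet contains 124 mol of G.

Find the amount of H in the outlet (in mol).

Conversion of D: D consumed = 2ξ₁ = 0.487 × 701 → ξ₁ = 170.7 mol.
G balance: n_G = 0 + 2ξ₁ − 1ξ₂ = 124 → ξ₂ = (2·170.7 − 124)/1 = 217.4 mol.
Outlet amounts (n = n₀ + Σ ν·ξ):
  D: 701 − 2(170.7) = 359.6
  G: 0 + 2(170.7) − 1(217.4) = 124
  H: 0 + 3(217.4) = 652.2

652 mol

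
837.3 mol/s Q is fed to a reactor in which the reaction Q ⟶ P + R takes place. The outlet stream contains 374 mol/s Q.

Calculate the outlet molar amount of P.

For Q: n = n₀ − 1ξ → 374 = 837.3 − 1ξ, giving ξ = 463.3 mol/s.
Outlet amounts (n = n₀ + ν ξ):
  Q: 837.3 − 1(463.3) = 374
  P: 0 + 1(463.3) = 463.3
  R: 0 + 1(463.3) = 463.3

463 mol/s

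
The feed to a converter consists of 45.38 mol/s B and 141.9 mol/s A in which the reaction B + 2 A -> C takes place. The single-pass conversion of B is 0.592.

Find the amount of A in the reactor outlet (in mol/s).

88.2 mol/s

B reacted = 0.592 × 45.38 = 26.86 mol/s; ν_B = −1, so ξ = 26.86/1 = 26.86 mol/s.
Outlet amounts (n = n₀ + ν ξ):
  B: 45.38 − 1(26.86) = 18.52
  A: 141.9 − 2(26.86) = 88.17
  C: 0 + 1(26.86) = 26.86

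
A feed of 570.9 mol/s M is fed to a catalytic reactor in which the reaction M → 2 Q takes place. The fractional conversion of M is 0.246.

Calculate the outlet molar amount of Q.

281 mol/s

M reacted = 0.246 × 570.9 = 140.4 mol/s; ν_M = −1, so ξ = 140.4/1 = 140.4 mol/s.
Outlet amounts (n = n₀ + ν ξ):
  M: 570.9 − 1(140.4) = 430.5
  Q: 0 + 2(140.4) = 280.9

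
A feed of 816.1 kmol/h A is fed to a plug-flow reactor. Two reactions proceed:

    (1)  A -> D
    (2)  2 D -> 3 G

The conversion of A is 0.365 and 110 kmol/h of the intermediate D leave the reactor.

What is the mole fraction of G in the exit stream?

Conversion of A: A consumed = 1ξ₁ = 0.365 × 816.1 → ξ₁ = 297.9 kmol/h.
D balance: n_D = 0 + 1ξ₁ − 2ξ₂ = 110 → ξ₂ = (1·297.9 − 110)/2 = 93.94 kmol/h.
Outlet amounts (n = n₀ + Σ ν·ξ):
  A: 816.1 − 1(297.9) = 518.2
  D: 0 + 1(297.9) − 2(93.94) = 110
  G: 0 + 3(93.94) = 281.8
Total out = 910 kmol/h; y_G = 281.8 / 910 = 0.3097.

0.31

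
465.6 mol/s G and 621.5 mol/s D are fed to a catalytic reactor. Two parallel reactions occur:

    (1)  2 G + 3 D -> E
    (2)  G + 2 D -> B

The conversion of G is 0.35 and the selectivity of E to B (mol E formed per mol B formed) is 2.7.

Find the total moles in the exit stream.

761 mol/s

Conversion of G: G consumed = 0.35 × 465.6 = 163 mol/s = 2ξ₁ + 1ξ₂.
Selectivity: 1ξ₁ / (1ξ₂) = 2.7 → ξ₁ = 2.7 ξ₂.
Substitute: (2·2.7 + 1) ξ₂ = 163 → ξ₂ = 25.46 mol/s, ξ₁ = 68.75 mol/s.
Outlet amounts (n = n₀ + Σ ν·ξ):
  G: 465.6 − 2(68.75) − 1(25.46) = 302.6
  D: 621.5 − 3(68.75) − 2(25.46) = 364.3
  E: 0 + 1(68.75) = 68.75
  B: 0 + 1(25.46) = 25.46
Total out = 302.6 + 364.3 + 68.75 + 25.46 = 761.2 mol/s.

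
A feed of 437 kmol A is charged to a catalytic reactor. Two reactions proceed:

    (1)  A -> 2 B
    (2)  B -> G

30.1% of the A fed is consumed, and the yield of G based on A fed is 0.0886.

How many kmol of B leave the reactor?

224 kmol

Conversion of A: A consumed = 1ξ₁ = 0.301 × 437 → ξ₁ = 131.5 kmol.
Yield of G: 1ξ₂ / 437 = 0.0886 → ξ₂ = 38.72 kmol.
Outlet amounts (n = n₀ + Σ ν·ξ):
  A: 437 − 1(131.5) = 305.5
  B: 0 + 2(131.5) − 1(38.72) = 224.4
  G: 0 + 1(38.72) = 38.72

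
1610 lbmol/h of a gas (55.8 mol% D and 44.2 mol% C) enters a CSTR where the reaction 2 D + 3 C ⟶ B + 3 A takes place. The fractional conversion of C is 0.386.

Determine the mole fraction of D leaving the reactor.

C reacted = 0.386 × 711.6 = 274.7 lbmol/h; ν_C = −3, so ξ = 274.7/3 = 91.56 lbmol/h.
Outlet amounts (n = n₀ + ν ξ):
  D: 898.4 − 2(91.56) = 715.3
  C: 711.6 − 3(91.56) = 436.9
  B: 0 + 1(91.56) = 91.56
  A: 0 + 3(91.56) = 274.7
Total out = 1518 lbmol/h; y_D = 715.3 / 1518 = 0.471.

0.471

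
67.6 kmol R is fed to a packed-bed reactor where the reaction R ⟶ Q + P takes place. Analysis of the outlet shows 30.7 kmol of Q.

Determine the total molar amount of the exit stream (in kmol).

98.3 kmol

For Q: n = n₀ + 1ξ → 30.7 = 0 + 1ξ, giving ξ = 30.7 kmol.
Outlet amounts (n = n₀ + ν ξ):
  R: 67.6 − 1(30.7) = 36.9
  Q: 0 + 1(30.7) = 30.7
  P: 0 + 1(30.7) = 30.7
Total out = 36.9 + 30.7 + 30.7 = 98.3 kmol.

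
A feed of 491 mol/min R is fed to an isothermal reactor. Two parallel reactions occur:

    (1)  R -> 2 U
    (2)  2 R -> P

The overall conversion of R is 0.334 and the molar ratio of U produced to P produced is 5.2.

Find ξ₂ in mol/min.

Conversion of R: R consumed = 0.334 × 491 = 164 mol/min = 1ξ₁ + 2ξ₂.
Selectivity: 2ξ₁ / (1ξ₂) = 5.2 → ξ₁ = 2.6 ξ₂.
Substitute: (1·2.6 + 2) ξ₂ = 164 → ξ₂ = 35.65 mol/min, ξ₁ = 92.69 mol/min.
Outlet amounts (n = n₀ + Σ ν·ξ):
  R: 491 − 1(92.69) − 2(35.65) = 327
  U: 0 + 2(92.69) = 185.4
  P: 0 + 1(35.65) = 35.65

ξ₂ = 35.7 mol/min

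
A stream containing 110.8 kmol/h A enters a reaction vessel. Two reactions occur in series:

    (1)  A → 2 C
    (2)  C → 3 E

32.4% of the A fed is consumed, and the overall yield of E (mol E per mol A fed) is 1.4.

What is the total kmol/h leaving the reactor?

250 kmol/h

Conversion of A: A consumed = 1ξ₁ = 0.324 × 110.8 → ξ₁ = 35.9 kmol/h.
Yield of E: 3ξ₂ / 110.8 = 1.4 → ξ₂ = 51.71 kmol/h.
Outlet amounts (n = n₀ + Σ ν·ξ):
  A: 110.8 − 1(35.9) = 74.9
  C: 0 + 2(35.9) − 1(51.71) = 20.09
  E: 0 + 3(51.71) = 155.1
Total out = 74.9 + 20.09 + 155.1 = 250.1 kmol/h.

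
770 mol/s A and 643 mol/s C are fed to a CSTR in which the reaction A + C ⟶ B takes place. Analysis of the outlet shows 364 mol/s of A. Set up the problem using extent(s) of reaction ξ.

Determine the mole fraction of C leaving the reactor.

0.235

For A: n = n₀ − 1ξ → 364 = 770 − 1ξ, giving ξ = 406 mol/s.
Outlet amounts (n = n₀ + ν ξ):
  A: 770 − 1(406) = 364
  C: 643 − 1(406) = 237
  B: 0 + 1(406) = 406
Total out = 1007 mol/s; y_C = 237 / 1007 = 0.2354.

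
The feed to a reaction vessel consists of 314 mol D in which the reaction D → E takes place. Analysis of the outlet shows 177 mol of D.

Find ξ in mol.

ξ = 137 mol

For D: n = n₀ − 1ξ → 177 = 314 − 1ξ, giving ξ = 137 mol.
Outlet amounts (n = n₀ + ν ξ):
  D: 314 − 1(137) = 177
  E: 0 + 1(137) = 137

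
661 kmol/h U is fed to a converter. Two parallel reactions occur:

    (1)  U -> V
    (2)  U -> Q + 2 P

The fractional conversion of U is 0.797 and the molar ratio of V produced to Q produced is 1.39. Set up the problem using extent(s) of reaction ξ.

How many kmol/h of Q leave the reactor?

220 kmol/h

Conversion of U: U consumed = 0.797 × 661 = 526.8 kmol/h = 1ξ₁ + 1ξ₂.
Selectivity: 1ξ₁ / (1ξ₂) = 1.39 → ξ₁ = 1.39 ξ₂.
Substitute: (1·1.39 + 1) ξ₂ = 526.8 → ξ₂ = 220.4 kmol/h, ξ₁ = 306.4 kmol/h.
Outlet amounts (n = n₀ + Σ ν·ξ):
  U: 661 − 1(306.4) − 1(220.4) = 134.2
  V: 0 + 1(306.4) = 306.4
  Q: 0 + 1(220.4) = 220.4
  P: 0 + 2(220.4) = 440.9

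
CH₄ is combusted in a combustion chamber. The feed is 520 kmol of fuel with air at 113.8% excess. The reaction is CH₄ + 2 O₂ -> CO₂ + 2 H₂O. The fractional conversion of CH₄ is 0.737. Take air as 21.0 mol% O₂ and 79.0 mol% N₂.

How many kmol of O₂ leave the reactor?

Stoichiometric O₂ = 2 × 520 = 1040 kmol; O₂ fed = 1040 × 2.138 = 2224 kmol.
N₂ fed = 2224 × 79/21 = 8365 kmol.
Fuel reacted = 0.737 × 520 → ξ = 383.2 kmol.
Outlet (n = n₀ + ν ξ):
  CH₄: 520 − 1(383.2) = 136.8
  O₂: 2224 − 2(383.2) = 1457
  N₂: 8365 (inert)
  CO₂: 0 + 1(383.2) = 383.2
  H₂O: 0 + 2(383.2) = 766.5

1460 kmol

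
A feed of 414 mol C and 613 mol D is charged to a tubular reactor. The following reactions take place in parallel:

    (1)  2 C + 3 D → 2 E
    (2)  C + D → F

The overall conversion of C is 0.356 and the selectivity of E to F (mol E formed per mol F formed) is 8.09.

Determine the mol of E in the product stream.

Conversion of C: C consumed = 0.356 × 414 = 147.4 mol = 2ξ₁ + 1ξ₂.
Selectivity: 2ξ₁ / (1ξ₂) = 8.09 → ξ₁ = 4.045 ξ₂.
Substitute: (2·4.045 + 1) ξ₂ = 147.4 → ξ₂ = 16.21 mol, ξ₁ = 65.59 mol.
Outlet amounts (n = n₀ + Σ ν·ξ):
  C: 414 − 2(65.59) − 1(16.21) = 266.6
  D: 613 − 3(65.59) − 1(16.21) = 400
  E: 0 + 2(65.59) = 131.2
  F: 0 + 1(16.21) = 16.21

131 mol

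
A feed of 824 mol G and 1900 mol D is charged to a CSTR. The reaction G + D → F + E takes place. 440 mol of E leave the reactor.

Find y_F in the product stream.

For E: n = n₀ + 1ξ → 440 = 0 + 1ξ, giving ξ = 440 mol.
Outlet amounts (n = n₀ + ν ξ):
  G: 824 − 1(440) = 384
  D: 1900 − 1(440) = 1460
  F: 0 + 1(440) = 440
  E: 0 + 1(440) = 440
Total out = 2724 mol; y_F = 440 / 2724 = 0.1615.

0.162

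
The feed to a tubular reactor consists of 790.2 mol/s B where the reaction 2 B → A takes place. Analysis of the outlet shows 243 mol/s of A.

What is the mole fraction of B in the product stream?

For A: n = n₀ + 1ξ → 243 = 0 + 1ξ, giving ξ = 243 mol/s.
Outlet amounts (n = n₀ + ν ξ):
  B: 790.2 − 2(243) = 304.2
  A: 0 + 1(243) = 243
Total out = 547.2 mol/s; y_B = 304.2 / 547.2 = 0.5559.

0.556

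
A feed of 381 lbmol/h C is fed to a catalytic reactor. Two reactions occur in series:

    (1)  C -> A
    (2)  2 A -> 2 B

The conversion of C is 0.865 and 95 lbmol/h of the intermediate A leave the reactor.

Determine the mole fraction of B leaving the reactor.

Conversion of C: C consumed = 1ξ₁ = 0.865 × 381 → ξ₁ = 329.6 lbmol/h.
A balance: n_A = 0 + 1ξ₁ − 2ξ₂ = 95 → ξ₂ = (1·329.6 − 95)/2 = 117.3 lbmol/h.
Outlet amounts (n = n₀ + Σ ν·ξ):
  C: 381 − 1(329.6) = 51.44
  A: 0 + 1(329.6) − 2(117.3) = 95
  B: 0 + 2(117.3) = 234.6
Total out = 381 lbmol/h; y_B = 234.6 / 381 = 0.6157.

0.616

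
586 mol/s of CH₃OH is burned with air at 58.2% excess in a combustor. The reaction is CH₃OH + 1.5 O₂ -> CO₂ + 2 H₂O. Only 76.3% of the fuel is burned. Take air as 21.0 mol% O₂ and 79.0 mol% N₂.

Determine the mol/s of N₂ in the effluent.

Stoichiometric O₂ = 1.5 × 586 = 879 mol/s; O₂ fed = 879 × 1.582 = 1391 mol/s.
N₂ fed = 1391 × 79/21 = 5231 mol/s.
Fuel reacted = 0.763 × 586 → ξ = 447.1 mol/s.
Outlet (n = n₀ + ν ξ):
  CH₃OH: 586 − 1(447.1) = 138.9
  O₂: 1391 − 1.5(447.1) = 719.9
  N₂: 5231 (inert)
  CO₂: 0 + 1(447.1) = 447.1
  H₂O: 0 + 2(447.1) = 894.2

5230 mol/s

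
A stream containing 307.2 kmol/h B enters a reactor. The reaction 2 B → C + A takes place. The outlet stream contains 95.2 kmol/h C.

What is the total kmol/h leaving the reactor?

For C: n = n₀ + 1ξ → 95.2 = 0 + 1ξ, giving ξ = 95.2 kmol/h.
Outlet amounts (n = n₀ + ν ξ):
  B: 307.2 − 2(95.2) = 116.8
  C: 0 + 1(95.2) = 95.2
  A: 0 + 1(95.2) = 95.2
Total out = 116.8 + 95.2 + 95.2 = 307.2 kmol/h.

307 kmol/h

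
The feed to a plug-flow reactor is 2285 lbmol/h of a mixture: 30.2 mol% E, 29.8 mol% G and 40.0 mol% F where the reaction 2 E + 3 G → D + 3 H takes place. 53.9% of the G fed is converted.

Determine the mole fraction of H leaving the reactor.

G reacted = 0.539 × 680.9 = 367 lbmol/h; ν_G = −3, so ξ = 367/3 = 122.3 lbmol/h.
Outlet amounts (n = n₀ + ν ξ):
  E: 690.1 − 2(122.3) = 445.4
  G: 680.9 − 3(122.3) = 313.9
  D: 0 + 1(122.3) = 122.3
  H: 0 + 3(122.3) = 367
  F: 914 (inert)
Total out = 2163 lbmol/h; y_H = 367 / 2163 = 0.1697.

0.17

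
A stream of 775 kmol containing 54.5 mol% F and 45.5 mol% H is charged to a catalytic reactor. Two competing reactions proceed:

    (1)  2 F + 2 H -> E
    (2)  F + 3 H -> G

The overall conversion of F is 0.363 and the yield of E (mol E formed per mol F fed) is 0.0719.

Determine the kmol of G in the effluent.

Yield of E: 1ξ₁ / 422.4 = 0.0719 → ξ₁ = 30.37 kmol.
Conversion of F: 2ξ₁ + 1ξ₂ = 0.363 × 422.4 = 153.3 → ξ₂ = 92.58 kmol.
Outlet amounts (n = n₀ + Σ ν·ξ):
  F: 422.4 − 2(30.37) − 1(92.58) = 269.1
  H: 352.6 − 2(30.37) − 3(92.58) = 14.13
  E: 0 + 1(30.37) = 30.37
  G: 0 + 1(92.58) = 92.58

92.6 kmol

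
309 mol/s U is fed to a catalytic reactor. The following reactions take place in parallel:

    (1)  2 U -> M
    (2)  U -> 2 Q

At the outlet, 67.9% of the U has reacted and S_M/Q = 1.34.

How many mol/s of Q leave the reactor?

Conversion of U: U consumed = 0.679 × 309 = 209.8 mol/s = 2ξ₁ + 1ξ₂.
Selectivity: 1ξ₁ / (2ξ₂) = 1.34 → ξ₁ = 2.68 ξ₂.
Substitute: (2·2.68 + 1) ξ₂ = 209.8 → ξ₂ = 32.99 mol/s, ξ₁ = 88.41 mol/s.
Outlet amounts (n = n₀ + Σ ν·ξ):
  U: 309 − 2(88.41) − 1(32.99) = 99.19
  M: 0 + 1(88.41) = 88.41
  Q: 0 + 2(32.99) = 65.98

66 mol/s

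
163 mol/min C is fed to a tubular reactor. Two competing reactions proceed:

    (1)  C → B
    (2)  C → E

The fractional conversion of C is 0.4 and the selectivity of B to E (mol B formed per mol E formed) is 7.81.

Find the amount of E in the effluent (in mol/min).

Conversion of C: C consumed = 0.4 × 163 = 65.2 mol/min = 1ξ₁ + 1ξ₂.
Selectivity: 1ξ₁ / (1ξ₂) = 7.81 → ξ₁ = 7.81 ξ₂.
Substitute: (1·7.81 + 1) ξ₂ = 65.2 → ξ₂ = 7.401 mol/min, ξ₁ = 57.8 mol/min.
Outlet amounts (n = n₀ + Σ ν·ξ):
  C: 163 − 1(57.8) − 1(7.401) = 97.8
  B: 0 + 1(57.8) = 57.8
  E: 0 + 1(7.401) = 7.401

7.4 mol/min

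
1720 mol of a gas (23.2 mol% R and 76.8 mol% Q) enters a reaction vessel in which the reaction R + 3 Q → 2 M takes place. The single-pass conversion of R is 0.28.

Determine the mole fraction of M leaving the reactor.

R reacted = 0.28 × 399 = 111.7 mol; ν_R = −1, so ξ = 111.7/1 = 111.7 mol.
Outlet amounts (n = n₀ + ν ξ):
  R: 399 − 1(111.7) = 287.3
  Q: 1321 − 3(111.7) = 985.8
  M: 0 + 2(111.7) = 223.5
Total out = 1497 mol; y_M = 223.5 / 1497 = 0.1493.

0.149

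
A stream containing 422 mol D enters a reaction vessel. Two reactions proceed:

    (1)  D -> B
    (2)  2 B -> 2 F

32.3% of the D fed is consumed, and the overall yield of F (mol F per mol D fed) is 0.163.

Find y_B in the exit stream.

0.16

Conversion of D: D consumed = 1ξ₁ = 0.323 × 422 → ξ₁ = 136.3 mol.
Yield of F: 2ξ₂ / 422 = 0.163 → ξ₂ = 34.39 mol.
Outlet amounts (n = n₀ + Σ ν·ξ):
  D: 422 − 1(136.3) = 285.7
  B: 0 + 1(136.3) − 2(34.39) = 67.52
  F: 0 + 2(34.39) = 68.79
Total out = 422 mol; y_B = 67.52 / 422 = 0.16.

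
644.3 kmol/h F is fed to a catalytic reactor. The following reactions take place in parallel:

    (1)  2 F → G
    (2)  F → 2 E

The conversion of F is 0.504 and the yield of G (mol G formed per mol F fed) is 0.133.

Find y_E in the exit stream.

0.431

Yield of G: 1ξ₁ / 644.3 = 0.133 → ξ₁ = 85.69 kmol/h.
Conversion of F: 2ξ₁ + 1ξ₂ = 0.504 × 644.3 = 324.7 → ξ₂ = 153.3 kmol/h.
Outlet amounts (n = n₀ + Σ ν·ξ):
  F: 644.3 − 2(85.69) − 1(153.3) = 319.6
  G: 0 + 1(85.69) = 85.69
  E: 0 + 2(153.3) = 306.7
Total out = 712 kmol/h; y_E = 306.7 / 712 = 0.4308.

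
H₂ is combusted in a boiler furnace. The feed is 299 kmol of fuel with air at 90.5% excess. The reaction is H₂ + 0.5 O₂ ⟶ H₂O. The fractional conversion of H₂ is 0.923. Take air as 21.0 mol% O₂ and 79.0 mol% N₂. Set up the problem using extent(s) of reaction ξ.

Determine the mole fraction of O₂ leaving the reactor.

Stoichiometric O₂ = 0.5 × 299 = 149.5 kmol; O₂ fed = 149.5 × 1.905 = 284.8 kmol.
N₂ fed = 284.8 × 79/21 = 1071 kmol.
Fuel reacted = 0.923 × 299 → ξ = 276 kmol.
Outlet (n = n₀ + ν ξ):
  H₂: 299 − 1(276) = 23.02
  O₂: 284.8 − 0.5(276) = 146.8
  N₂: 1071 (inert)
  H₂O: 0 + 1(276) = 276
Total out = 1517 kmol; y_O₂ = 146.8 / 1517 = 0.09676.

0.0968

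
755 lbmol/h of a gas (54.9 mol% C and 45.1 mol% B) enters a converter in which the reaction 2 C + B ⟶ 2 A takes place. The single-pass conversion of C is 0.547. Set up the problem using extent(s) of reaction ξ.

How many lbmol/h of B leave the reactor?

227 lbmol/h

C reacted = 0.547 × 414.5 = 226.7 lbmol/h; ν_C = −2, so ξ = 226.7/2 = 113.4 lbmol/h.
Outlet amounts (n = n₀ + ν ξ):
  C: 414.5 − 2(113.4) = 187.8
  B: 340.5 − 1(113.4) = 227.1
  A: 0 + 2(113.4) = 226.7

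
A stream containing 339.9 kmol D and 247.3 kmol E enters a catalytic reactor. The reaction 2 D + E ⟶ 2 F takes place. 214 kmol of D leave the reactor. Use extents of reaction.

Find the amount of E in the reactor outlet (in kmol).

For D: n = n₀ − 2ξ → 214 = 339.9 − 2ξ, giving ξ = 62.95 kmol.
Outlet amounts (n = n₀ + ν ξ):
  D: 339.9 − 2(62.95) = 214
  E: 247.3 − 1(62.95) = 184.4
  F: 0 + 2(62.95) = 125.9

184 kmol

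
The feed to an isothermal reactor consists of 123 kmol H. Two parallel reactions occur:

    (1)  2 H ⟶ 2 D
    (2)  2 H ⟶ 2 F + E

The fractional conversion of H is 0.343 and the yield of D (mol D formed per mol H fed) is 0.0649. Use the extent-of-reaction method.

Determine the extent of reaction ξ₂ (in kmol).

ξ₂ = 17.1 kmol

Yield of D: 2ξ₁ / 123 = 0.0649 → ξ₁ = 3.991 kmol.
Conversion of H: 2ξ₁ + 2ξ₂ = 0.343 × 123 = 42.19 → ξ₂ = 17.1 kmol.
Outlet amounts (n = n₀ + Σ ν·ξ):
  H: 123 − 2(3.991) − 2(17.1) = 80.81
  D: 0 + 2(3.991) = 7.983
  F: 0 + 2(17.1) = 34.21
  E: 0 + 1(17.1) = 17.1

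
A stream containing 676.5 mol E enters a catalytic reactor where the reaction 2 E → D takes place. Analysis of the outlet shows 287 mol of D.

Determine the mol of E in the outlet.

For D: n = n₀ + 1ξ → 287 = 0 + 1ξ, giving ξ = 287 mol.
Outlet amounts (n = n₀ + ν ξ):
  E: 676.5 − 2(287) = 102.5
  D: 0 + 1(287) = 287

102 mol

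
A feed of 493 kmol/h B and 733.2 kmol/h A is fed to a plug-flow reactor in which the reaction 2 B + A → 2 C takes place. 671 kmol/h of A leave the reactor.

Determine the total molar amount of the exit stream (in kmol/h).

For A: n = n₀ − 1ξ → 671 = 733.2 − 1ξ, giving ξ = 62.2 kmol/h.
Outlet amounts (n = n₀ + ν ξ):
  B: 493 − 2(62.2) = 368.6
  A: 733.2 − 1(62.2) = 671
  C: 0 + 2(62.2) = 124.4
Total out = 368.6 + 671 + 124.4 = 1164 kmol/h.

1160 kmol/h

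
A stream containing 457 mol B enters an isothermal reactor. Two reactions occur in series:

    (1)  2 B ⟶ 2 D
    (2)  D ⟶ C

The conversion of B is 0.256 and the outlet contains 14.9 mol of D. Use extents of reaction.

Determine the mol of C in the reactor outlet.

Conversion of B: B consumed = 2ξ₁ = 0.256 × 457 → ξ₁ = 58.5 mol.
D balance: n_D = 0 + 2ξ₁ − 1ξ₂ = 14.9 → ξ₂ = (2·58.5 − 14.9)/1 = 102.1 mol.
Outlet amounts (n = n₀ + Σ ν·ξ):
  B: 457 − 2(58.5) = 340
  D: 0 + 2(58.5) − 1(102.1) = 14.9
  C: 0 + 1(102.1) = 102.1

102 mol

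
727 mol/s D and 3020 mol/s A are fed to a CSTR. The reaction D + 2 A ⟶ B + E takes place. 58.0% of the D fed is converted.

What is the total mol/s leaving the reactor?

3330 mol/s

D reacted = 0.58 × 727 = 421.7 mol/s; ν_D = −1, so ξ = 421.7/1 = 421.7 mol/s.
Outlet amounts (n = n₀ + ν ξ):
  D: 727 − 1(421.7) = 305.3
  A: 3020 − 2(421.7) = 2177
  B: 0 + 1(421.7) = 421.7
  E: 0 + 1(421.7) = 421.7
Total out = 305.3 + 2177 + 421.7 + 421.7 = 3325 mol/s.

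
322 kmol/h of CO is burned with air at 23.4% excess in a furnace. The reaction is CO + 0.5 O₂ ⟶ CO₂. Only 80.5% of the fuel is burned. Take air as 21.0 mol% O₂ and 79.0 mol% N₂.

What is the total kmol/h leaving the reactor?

1140 kmol/h

Stoichiometric O₂ = 0.5 × 322 = 161 kmol/h; O₂ fed = 161 × 1.234 = 198.7 kmol/h.
N₂ fed = 198.7 × 79/21 = 747.4 kmol/h.
Fuel reacted = 0.805 × 322 → ξ = 259.2 kmol/h.
Outlet (n = n₀ + ν ξ):
  CO: 322 − 1(259.2) = 62.79
  O₂: 198.7 − 0.5(259.2) = 69.07
  N₂: 747.4 (inert)
  CO₂: 0 + 1(259.2) = 259.2
Total out = 62.79 + 69.07 + 747.4 + 259.2 = 1138 kmol/h.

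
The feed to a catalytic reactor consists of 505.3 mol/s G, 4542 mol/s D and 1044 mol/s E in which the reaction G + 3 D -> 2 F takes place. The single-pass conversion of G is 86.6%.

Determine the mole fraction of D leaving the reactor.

0.619

G reacted = 0.866 × 505.3 = 437.6 mol/s; ν_G = −1, so ξ = 437.6/1 = 437.6 mol/s.
Outlet amounts (n = n₀ + ν ξ):
  G: 505.3 − 1(437.6) = 67.71
  D: 4542 − 3(437.6) = 3229
  F: 0 + 2(437.6) = 875.2
  E: 1044 (inert)
Total out = 5216 mol/s; y_D = 3229 / 5216 = 0.6191.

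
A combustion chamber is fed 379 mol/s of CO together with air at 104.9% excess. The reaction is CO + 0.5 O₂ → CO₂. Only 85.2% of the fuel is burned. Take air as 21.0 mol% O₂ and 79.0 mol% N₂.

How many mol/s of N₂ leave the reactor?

Stoichiometric O₂ = 0.5 × 379 = 189.5 mol/s; O₂ fed = 189.5 × 2.049 = 388.3 mol/s.
N₂ fed = 388.3 × 79/21 = 1461 mol/s.
Fuel reacted = 0.852 × 379 → ξ = 322.9 mol/s.
Outlet (n = n₀ + ν ξ):
  CO: 379 − 1(322.9) = 56.09
  O₂: 388.3 − 0.5(322.9) = 226.8
  N₂: 1461 (inert)
  CO₂: 0 + 1(322.9) = 322.9

1460 mol/s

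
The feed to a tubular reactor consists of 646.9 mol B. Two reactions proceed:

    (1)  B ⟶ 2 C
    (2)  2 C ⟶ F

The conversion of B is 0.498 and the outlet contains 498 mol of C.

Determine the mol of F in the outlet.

73.2 mol

Conversion of B: B consumed = 1ξ₁ = 0.498 × 646.9 → ξ₁ = 322.2 mol.
C balance: n_C = 0 + 2ξ₁ − 2ξ₂ = 498 → ξ₂ = (2·322.2 − 498)/2 = 73.16 mol.
Outlet amounts (n = n₀ + Σ ν·ξ):
  B: 646.9 − 1(322.2) = 324.7
  C: 0 + 2(322.2) − 2(73.16) = 498
  F: 0 + 1(73.16) = 73.16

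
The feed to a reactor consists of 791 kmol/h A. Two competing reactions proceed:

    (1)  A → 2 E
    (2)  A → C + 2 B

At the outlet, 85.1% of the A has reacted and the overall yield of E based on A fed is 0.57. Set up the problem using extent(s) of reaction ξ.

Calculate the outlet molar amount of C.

448 kmol/h

Yield of E: 2ξ₁ / 791 = 0.57 → ξ₁ = 225.4 kmol/h.
Conversion of A: 1ξ₁ + 1ξ₂ = 0.851 × 791 = 673.1 → ξ₂ = 447.7 kmol/h.
Outlet amounts (n = n₀ + Σ ν·ξ):
  A: 791 − 1(225.4) − 1(447.7) = 117.9
  E: 0 + 2(225.4) = 450.9
  C: 0 + 1(447.7) = 447.7
  B: 0 + 2(447.7) = 895.4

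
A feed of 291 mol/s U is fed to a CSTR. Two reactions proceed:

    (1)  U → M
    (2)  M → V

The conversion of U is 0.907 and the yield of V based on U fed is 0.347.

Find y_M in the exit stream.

0.56

Conversion of U: U consumed = 1ξ₁ = 0.907 × 291 → ξ₁ = 263.9 mol/s.
Yield of V: 1ξ₂ / 291 = 0.347 → ξ₂ = 101 mol/s.
Outlet amounts (n = n₀ + Σ ν·ξ):
  U: 291 − 1(263.9) = 27.06
  M: 0 + 1(263.9) − 1(101) = 163
  V: 0 + 1(101) = 101
Total out = 291 mol/s; y_M = 163 / 291 = 0.56.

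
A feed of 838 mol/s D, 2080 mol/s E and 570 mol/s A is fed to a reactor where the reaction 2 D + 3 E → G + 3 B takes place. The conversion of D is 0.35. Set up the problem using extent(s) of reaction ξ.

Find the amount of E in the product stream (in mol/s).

D reacted = 0.35 × 838 = 293.3 mol/s; ν_D = −2, so ξ = 293.3/2 = 146.6 mol/s.
Outlet amounts (n = n₀ + ν ξ):
  D: 838 − 2(146.6) = 544.7
  E: 2080 − 3(146.6) = 1640
  G: 0 + 1(146.6) = 146.6
  B: 0 + 3(146.6) = 439.9
  A: 570 (inert)

1640 mol/s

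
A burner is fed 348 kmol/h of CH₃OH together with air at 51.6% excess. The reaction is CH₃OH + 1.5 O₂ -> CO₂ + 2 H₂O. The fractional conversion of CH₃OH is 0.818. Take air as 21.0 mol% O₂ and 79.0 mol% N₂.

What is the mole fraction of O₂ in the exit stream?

0.0856

Stoichiometric O₂ = 1.5 × 348 = 522 kmol/h; O₂ fed = 522 × 1.516 = 791.4 kmol/h.
N₂ fed = 791.4 × 79/21 = 2977 kmol/h.
Fuel reacted = 0.818 × 348 → ξ = 284.7 kmol/h.
Outlet (n = n₀ + ν ξ):
  CH₃OH: 348 − 1(284.7) = 63.34
  O₂: 791.4 − 1.5(284.7) = 364.4
  N₂: 2977 (inert)
  CO₂: 0 + 1(284.7) = 284.7
  H₂O: 0 + 2(284.7) = 569.3
Total out = 4259 kmol/h; y_O₂ = 364.4 / 4259 = 0.08556.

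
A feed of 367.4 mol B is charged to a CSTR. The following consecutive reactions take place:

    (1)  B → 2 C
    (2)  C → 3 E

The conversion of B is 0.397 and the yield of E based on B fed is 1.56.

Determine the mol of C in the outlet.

101 mol

Conversion of B: B consumed = 1ξ₁ = 0.397 × 367.4 → ξ₁ = 145.9 mol.
Yield of E: 3ξ₂ / 367.4 = 1.56 → ξ₂ = 191 mol.
Outlet amounts (n = n₀ + Σ ν·ξ):
  B: 367.4 − 1(145.9) = 221.5
  C: 0 + 2(145.9) − 1(191) = 100.7
  E: 0 + 3(191) = 573.1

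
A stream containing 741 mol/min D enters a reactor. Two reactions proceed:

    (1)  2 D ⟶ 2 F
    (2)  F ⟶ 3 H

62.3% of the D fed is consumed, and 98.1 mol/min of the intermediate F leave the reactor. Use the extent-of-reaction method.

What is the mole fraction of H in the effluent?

0.743

Conversion of D: D consumed = 2ξ₁ = 0.623 × 741 → ξ₁ = 230.8 mol/min.
F balance: n_F = 0 + 2ξ₁ − 1ξ₂ = 98.1 → ξ₂ = (2·230.8 − 98.1)/1 = 363.5 mol/min.
Outlet amounts (n = n₀ + Σ ν·ξ):
  D: 741 − 2(230.8) = 279.4
  F: 0 + 2(230.8) − 1(363.5) = 98.1
  H: 0 + 3(363.5) = 1091
Total out = 1468 mol/min; y_H = 1091 / 1468 = 0.7429.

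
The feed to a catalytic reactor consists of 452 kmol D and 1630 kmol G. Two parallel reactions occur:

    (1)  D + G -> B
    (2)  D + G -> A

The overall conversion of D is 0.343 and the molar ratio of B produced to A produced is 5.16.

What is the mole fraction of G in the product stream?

Conversion of D: D consumed = 0.343 × 452 = 155 kmol = 1ξ₁ + 1ξ₂.
Selectivity: 1ξ₁ / (1ξ₂) = 5.16 → ξ₁ = 5.16 ξ₂.
Substitute: (1·5.16 + 1) ξ₂ = 155 → ξ₂ = 25.17 kmol, ξ₁ = 129.9 kmol.
Outlet amounts (n = n₀ + Σ ν·ξ):
  D: 452 − 1(129.9) − 1(25.17) = 297
  G: 1630 − 1(129.9) − 1(25.17) = 1475
  B: 0 + 1(129.9) = 129.9
  A: 0 + 1(25.17) = 25.17
Total out = 1927 kmol; y_G = 1475 / 1927 = 0.7654.

0.765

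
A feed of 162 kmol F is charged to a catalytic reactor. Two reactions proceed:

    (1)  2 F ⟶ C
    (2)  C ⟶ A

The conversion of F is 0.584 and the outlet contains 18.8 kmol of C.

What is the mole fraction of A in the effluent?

Conversion of F: F consumed = 2ξ₁ = 0.584 × 162 → ξ₁ = 47.3 kmol.
C balance: n_C = 0 + 1ξ₁ − 1ξ₂ = 18.8 → ξ₂ = (1·47.3 − 18.8)/1 = 28.5 kmol.
Outlet amounts (n = n₀ + Σ ν·ξ):
  F: 162 − 2(47.3) = 67.39
  C: 0 + 1(47.3) − 1(28.5) = 18.8
  A: 0 + 1(28.5) = 28.5
Total out = 114.7 kmol; y_A = 28.5 / 114.7 = 0.2485.

0.249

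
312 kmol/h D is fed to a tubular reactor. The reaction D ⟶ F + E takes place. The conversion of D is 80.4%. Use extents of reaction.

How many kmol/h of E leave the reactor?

251 kmol/h

D reacted = 0.804 × 312 = 250.8 kmol/h; ν_D = −1, so ξ = 250.8/1 = 250.8 kmol/h.
Outlet amounts (n = n₀ + ν ξ):
  D: 312 − 1(250.8) = 61.15
  F: 0 + 1(250.8) = 250.8
  E: 0 + 1(250.8) = 250.8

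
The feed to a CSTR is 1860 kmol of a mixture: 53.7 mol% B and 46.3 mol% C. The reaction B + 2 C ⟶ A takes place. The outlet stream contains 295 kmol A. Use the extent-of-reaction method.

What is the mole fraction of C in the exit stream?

For A: n = n₀ + 1ξ → 295 = 0 + 1ξ, giving ξ = 295 kmol.
Outlet amounts (n = n₀ + ν ξ):
  B: 998.8 − 1(295) = 703.8
  C: 861.2 − 2(295) = 271.2
  A: 0 + 1(295) = 295
Total out = 1270 kmol; y_C = 271.2 / 1270 = 0.2135.

0.214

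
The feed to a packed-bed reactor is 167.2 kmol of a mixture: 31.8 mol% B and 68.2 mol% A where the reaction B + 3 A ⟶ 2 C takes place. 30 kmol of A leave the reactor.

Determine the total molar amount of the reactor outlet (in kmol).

111 kmol

For A: n = n₀ − 3ξ → 30 = 114 − 3ξ, giving ξ = 28.01 kmol.
Outlet amounts (n = n₀ + ν ξ):
  B: 53.17 − 1(28.01) = 25.16
  A: 114 − 3(28.01) = 30
  C: 0 + 2(28.01) = 56.02
Total out = 25.16 + 30 + 56.02 = 111.2 kmol.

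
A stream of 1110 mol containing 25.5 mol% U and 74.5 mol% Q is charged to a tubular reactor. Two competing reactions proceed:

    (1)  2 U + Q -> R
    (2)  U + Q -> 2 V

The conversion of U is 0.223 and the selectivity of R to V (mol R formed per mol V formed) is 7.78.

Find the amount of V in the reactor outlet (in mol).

Conversion of U: U consumed = 0.223 × 283.1 = 63.12 mol = 2ξ₁ + 1ξ₂.
Selectivity: 1ξ₁ / (2ξ₂) = 7.78 → ξ₁ = 15.56 ξ₂.
Substitute: (2·15.56 + 1) ξ₂ = 63.12 → ξ₂ = 1.965 mol, ξ₁ = 30.58 mol.
Outlet amounts (n = n₀ + Σ ν·ξ):
  U: 283.1 − 2(30.58) − 1(1.965) = 219.9
  Q: 827 − 1(30.58) − 1(1.965) = 794.4
  R: 0 + 1(30.58) = 30.58
  V: 0 + 2(1.965) = 3.93

3.93 mol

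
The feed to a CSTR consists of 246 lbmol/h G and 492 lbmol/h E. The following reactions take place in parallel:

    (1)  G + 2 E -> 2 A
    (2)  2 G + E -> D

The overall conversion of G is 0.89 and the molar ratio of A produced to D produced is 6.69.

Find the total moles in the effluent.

Conversion of G: G consumed = 0.89 × 246 = 218.9 lbmol/h = 1ξ₁ + 2ξ₂.
Selectivity: 2ξ₁ / (1ξ₂) = 6.69 → ξ₁ = 3.345 ξ₂.
Substitute: (1·3.345 + 2) ξ₂ = 218.9 → ξ₂ = 40.96 lbmol/h, ξ₁ = 137 lbmol/h.
Outlet amounts (n = n₀ + Σ ν·ξ):
  G: 246 − 1(137) − 2(40.96) = 27.06
  E: 492 − 2(137) − 1(40.96) = 177
  A: 0 + 2(137) = 274
  D: 0 + 1(40.96) = 40.96
Total out = 27.06 + 177 + 274 + 40.96 = 519.1 lbmol/h.

519 lbmol/h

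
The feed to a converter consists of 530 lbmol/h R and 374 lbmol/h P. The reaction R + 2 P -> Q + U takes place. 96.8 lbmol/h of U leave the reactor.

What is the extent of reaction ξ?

ξ = 96.8 lbmol/h

For U: n = n₀ + 1ξ → 96.8 = 0 + 1ξ, giving ξ = 96.8 lbmol/h.
Outlet amounts (n = n₀ + ν ξ):
  R: 530 − 1(96.8) = 433.2
  P: 374 − 2(96.8) = 180.4
  Q: 0 + 1(96.8) = 96.8
  U: 0 + 1(96.8) = 96.8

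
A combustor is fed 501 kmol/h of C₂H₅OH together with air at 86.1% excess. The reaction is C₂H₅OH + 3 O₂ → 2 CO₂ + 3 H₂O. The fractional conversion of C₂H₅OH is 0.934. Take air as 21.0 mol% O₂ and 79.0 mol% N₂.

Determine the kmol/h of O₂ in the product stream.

Stoichiometric O₂ = 3 × 501 = 1503 kmol/h; O₂ fed = 1503 × 1.861 = 2797 kmol/h.
N₂ fed = 2797 × 79/21 = 10520 kmol/h.
Fuel reacted = 0.934 × 501 → ξ = 467.9 kmol/h.
Outlet (n = n₀ + ν ξ):
  C₂H₅OH: 501 − 1(467.9) = 33.07
  O₂: 2797 − 3(467.9) = 1393
  N₂: 10520 (inert)
  CO₂: 0 + 2(467.9) = 935.9
  H₂O: 0 + 3(467.9) = 1404

1390 kmol/h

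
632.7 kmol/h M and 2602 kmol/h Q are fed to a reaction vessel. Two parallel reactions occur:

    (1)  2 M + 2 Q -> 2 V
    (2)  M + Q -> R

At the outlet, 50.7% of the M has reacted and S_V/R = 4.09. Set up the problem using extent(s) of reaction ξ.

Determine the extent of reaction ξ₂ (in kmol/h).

ξ₂ = 63 kmol/h

Conversion of M: M consumed = 0.507 × 632.7 = 320.8 kmol/h = 2ξ₁ + 1ξ₂.
Selectivity: 2ξ₁ / (1ξ₂) = 4.09 → ξ₁ = 2.045 ξ₂.
Substitute: (2·2.045 + 1) ξ₂ = 320.8 → ξ₂ = 63.02 kmol/h, ξ₁ = 128.9 kmol/h.
Outlet amounts (n = n₀ + Σ ν·ξ):
  M: 632.7 − 2(128.9) − 1(63.02) = 311.9
  Q: 2602 − 2(128.9) − 1(63.02) = 2281
  V: 0 + 2(128.9) = 257.8
  R: 0 + 1(63.02) = 63.02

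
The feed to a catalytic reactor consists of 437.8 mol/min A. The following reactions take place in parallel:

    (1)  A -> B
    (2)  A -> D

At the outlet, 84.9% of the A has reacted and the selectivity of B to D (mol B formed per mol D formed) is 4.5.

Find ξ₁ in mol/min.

Conversion of A: A consumed = 0.849 × 437.8 = 371.7 mol/min = 1ξ₁ + 1ξ₂.
Selectivity: 1ξ₁ / (1ξ₂) = 4.5 → ξ₁ = 4.5 ξ₂.
Substitute: (1·4.5 + 1) ξ₂ = 371.7 → ξ₂ = 67.58 mol/min, ξ₁ = 304.1 mol/min.
Outlet amounts (n = n₀ + Σ ν·ξ):
  A: 437.8 − 1(304.1) − 1(67.58) = 66.11
  B: 0 + 1(304.1) = 304.1
  D: 0 + 1(67.58) = 67.58

ξ₁ = 304 mol/min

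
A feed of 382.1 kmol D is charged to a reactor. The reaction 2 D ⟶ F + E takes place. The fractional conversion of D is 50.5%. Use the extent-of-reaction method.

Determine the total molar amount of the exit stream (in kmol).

382 kmol

D reacted = 0.505 × 382.1 = 193 kmol; ν_D = −2, so ξ = 193/2 = 96.48 kmol.
Outlet amounts (n = n₀ + ν ξ):
  D: 382.1 − 2(96.48) = 189.1
  F: 0 + 1(96.48) = 96.48
  E: 0 + 1(96.48) = 96.48
Total out = 189.1 + 96.48 + 96.48 = 382.1 kmol.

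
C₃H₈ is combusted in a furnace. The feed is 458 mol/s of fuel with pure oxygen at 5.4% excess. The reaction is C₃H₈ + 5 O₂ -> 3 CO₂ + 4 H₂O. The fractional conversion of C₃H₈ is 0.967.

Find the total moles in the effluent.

Stoichiometric O₂ = 5 × 458 = 2290 mol/s; O₂ fed = 2290 × 1.054 = 2414 mol/s.
Fuel reacted = 0.967 × 458 → ξ = 442.9 mol/s.
Outlet (n = n₀ + ν ξ):
  C₃H₈: 458 − 1(442.9) = 15.11
  O₂: 2414 − 5(442.9) = 199.2
  CO₂: 0 + 3(442.9) = 1329
  H₂O: 0 + 4(442.9) = 1772
Total out = 15.11 + 199.2 + 1329 + 1772 = 3315 mol/s.

3310 mol/s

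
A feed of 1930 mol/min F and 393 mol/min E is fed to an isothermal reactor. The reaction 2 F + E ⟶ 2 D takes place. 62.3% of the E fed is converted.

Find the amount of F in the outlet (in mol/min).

E reacted = 0.623 × 393 = 244.8 mol/min; ν_E = −1, so ξ = 244.8/1 = 244.8 mol/min.
Outlet amounts (n = n₀ + ν ξ):
  F: 1930 − 2(244.8) = 1440
  E: 393 − 1(244.8) = 148.2
  D: 0 + 2(244.8) = 489.7

1440 mol/min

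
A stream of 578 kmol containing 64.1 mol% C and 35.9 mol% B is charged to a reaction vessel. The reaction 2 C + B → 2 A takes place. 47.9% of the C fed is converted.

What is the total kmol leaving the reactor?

489 kmol

C reacted = 0.479 × 370.5 = 177.5 kmol; ν_C = −2, so ξ = 177.5/2 = 88.73 kmol.
Outlet amounts (n = n₀ + ν ξ):
  C: 370.5 − 2(88.73) = 193
  B: 207.5 − 1(88.73) = 118.8
  A: 0 + 2(88.73) = 177.5
Total out = 193 + 118.8 + 177.5 = 489.3 kmol.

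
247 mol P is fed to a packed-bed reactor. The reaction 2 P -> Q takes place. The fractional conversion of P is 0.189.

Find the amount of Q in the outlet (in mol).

P reacted = 0.189 × 247 = 46.68 mol; ν_P = −2, so ξ = 46.68/2 = 23.34 mol.
Outlet amounts (n = n₀ + ν ξ):
  P: 247 − 2(23.34) = 200.3
  Q: 0 + 1(23.34) = 23.34

23.3 mol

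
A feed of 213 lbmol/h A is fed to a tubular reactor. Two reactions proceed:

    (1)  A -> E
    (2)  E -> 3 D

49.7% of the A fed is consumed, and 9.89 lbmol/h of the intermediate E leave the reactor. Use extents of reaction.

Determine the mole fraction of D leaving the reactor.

0.711

Conversion of A: A consumed = 1ξ₁ = 0.497 × 213 → ξ₁ = 105.9 lbmol/h.
E balance: n_E = 0 + 1ξ₁ − 1ξ₂ = 9.89 → ξ₂ = (1·105.9 − 9.89)/1 = 95.97 lbmol/h.
Outlet amounts (n = n₀ + Σ ν·ξ):
  A: 213 − 1(105.9) = 107.1
  E: 0 + 1(105.9) − 1(95.97) = 9.89
  D: 0 + 3(95.97) = 287.9
Total out = 404.9 lbmol/h; y_D = 287.9 / 404.9 = 0.711.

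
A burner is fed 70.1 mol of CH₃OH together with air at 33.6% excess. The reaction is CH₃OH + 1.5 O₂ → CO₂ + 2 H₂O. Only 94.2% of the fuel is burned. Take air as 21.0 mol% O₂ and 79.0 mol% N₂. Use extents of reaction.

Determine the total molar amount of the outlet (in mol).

Stoichiometric O₂ = 1.5 × 70.1 = 105.1 mol; O₂ fed = 105.1 × 1.336 = 140.5 mol.
N₂ fed = 140.5 × 79/21 = 528.5 mol.
Fuel reacted = 0.942 × 70.1 → ξ = 66.03 mol.
Outlet (n = n₀ + ν ξ):
  CH₃OH: 70.1 − 1(66.03) = 4.066
  O₂: 140.5 − 1.5(66.03) = 41.43
  N₂: 528.5 (inert)
  CO₂: 0 + 1(66.03) = 66.03
  H₂O: 0 + 2(66.03) = 132.1
Total out = 4.066 + 41.43 + 528.5 + 66.03 + 132.1 = 772.1 mol.

772 mol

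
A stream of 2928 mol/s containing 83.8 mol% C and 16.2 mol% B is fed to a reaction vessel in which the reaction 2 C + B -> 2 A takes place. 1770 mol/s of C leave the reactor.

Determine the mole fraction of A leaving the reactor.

For C: n = n₀ − 2ξ → 1770 = 2454 − 2ξ, giving ξ = 341.8 mol/s.
Outlet amounts (n = n₀ + ν ξ):
  C: 2454 − 2(341.8) = 1770
  B: 474.3 − 1(341.8) = 132.5
  A: 0 + 2(341.8) = 683.7
Total out = 2586 mol/s; y_A = 683.7 / 2586 = 0.2644.

0.264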